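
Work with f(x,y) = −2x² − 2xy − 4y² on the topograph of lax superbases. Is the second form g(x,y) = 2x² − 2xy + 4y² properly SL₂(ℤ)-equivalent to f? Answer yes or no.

D₁ = -28, D₂ = -28
f is negative-definite; reduce −f:
−f: reduced (well bottom): (2,2,4) with a≤c, −a<b≤a
flip sign back: reduced form of f is (-2,-2,-4)
g: translate: b→2 (≡-2 mod 4), so (2,-2,4)→(2,2,4)
g: reduced (well bottom): (2,2,4) with a≤c, −a<b≤a
reduced forms (-2, -2, -4) vs (2, 2, 4) ⇒ inequivalent

no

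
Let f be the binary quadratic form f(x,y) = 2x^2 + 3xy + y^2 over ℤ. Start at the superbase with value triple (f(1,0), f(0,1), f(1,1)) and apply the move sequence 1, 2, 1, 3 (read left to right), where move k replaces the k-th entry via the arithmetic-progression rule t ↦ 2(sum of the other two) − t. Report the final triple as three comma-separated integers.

start (2,1,6) = (f(1,0),f(0,1),f(1,1))
replace slot 1: 2·(1+6) − 2 = 12 → (12,1,6)
replace slot 2: 2·(12+6) − 1 = 35 → (12,35,6)
replace slot 1: 2·(35+6) − 12 = 70 → (70,35,6)
replace slot 3: 2·(70+35) − 6 = 204 → (70,35,204)

70,35,204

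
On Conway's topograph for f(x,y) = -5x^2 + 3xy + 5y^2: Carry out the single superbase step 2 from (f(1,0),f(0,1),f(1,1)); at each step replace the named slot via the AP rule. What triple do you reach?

start (-5,5,3) = (f(1,0),f(0,1),f(1,1))
replace slot 2: 2·((-5)+3) − 5 = -9 → (-5,-9,3)

-5,-9,3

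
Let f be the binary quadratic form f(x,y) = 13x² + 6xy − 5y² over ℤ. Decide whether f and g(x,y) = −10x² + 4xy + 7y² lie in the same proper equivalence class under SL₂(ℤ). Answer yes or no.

D₁ = 296, D₂ = 296
river cycle of f (length 6): (-5, 14, 5), (5, 16, -2), (-2, 16, 5), (5, 14, -5), (-5, 16, 2), (2, 16, -5)
river cycle of g (length 10): (7, 10, -7), (-7, 4, 10), (10, 16, -1), (-1, 16, 10), (10, 4, -7), (-7, 10, 7), (7, 4, -10), (-10, 16, 1), (1, 16, -10), (-10, 4, 7)
cycles differ ⇒ inequivalent

no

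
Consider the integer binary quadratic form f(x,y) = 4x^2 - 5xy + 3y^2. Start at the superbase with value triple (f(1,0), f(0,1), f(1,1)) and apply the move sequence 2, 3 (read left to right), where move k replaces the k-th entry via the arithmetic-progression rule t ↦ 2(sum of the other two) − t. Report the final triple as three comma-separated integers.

start (4,3,2) = (f(1,0),f(0,1),f(1,1))
replace slot 2: 2·(4+2) − 3 = 9 → (4,9,2)
replace slot 3: 2·(4+9) − 2 = 24 → (4,9,24)

4,9,24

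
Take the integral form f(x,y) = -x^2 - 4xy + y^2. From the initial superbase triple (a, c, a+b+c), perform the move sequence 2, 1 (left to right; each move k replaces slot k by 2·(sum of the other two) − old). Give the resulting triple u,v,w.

start (-1,1,-4) = (f(1,0),f(0,1),f(1,1))
replace slot 2: 2·((-1)+(-4)) − 1 = -11 → (-1,-11,-4)
replace slot 1: 2·((-11)+(-4)) − (-1) = -29 → (-29,-11,-4)

-29,-11,-4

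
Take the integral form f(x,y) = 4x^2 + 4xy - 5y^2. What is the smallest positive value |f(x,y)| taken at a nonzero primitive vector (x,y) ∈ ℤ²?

river: ρ → (-5,6,3)
river: ρ → (3,6,-5)
river: ρ → (-5,4,4)
river: ρ → (4,4,-5)
closes: descent 0, river 4
min |a| on river = 3

3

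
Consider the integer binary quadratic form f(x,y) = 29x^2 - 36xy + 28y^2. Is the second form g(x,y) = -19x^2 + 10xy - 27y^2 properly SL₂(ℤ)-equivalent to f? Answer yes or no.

D₁ = -1952, D₂ = -1952
f: translate: b→22 (≡-36 mod 58), so (29,-36,28)→(29,22,21)
f: flip: (29,22,21)→(21,-22,29)
f: translate: b→20 (≡-22 mod 42), so (21,-22,29)→(21,20,28)
f: reduced (well bottom): (21,20,28) with a≤c, −a<b≤a
g is negative-definite; reduce −g:
−g: reduced (well bottom): (19,-10,27) with a≤c, −a<b≤a
flip sign back: reduced form of g is (-19,10,-27)
reduced forms (21, 20, 28) vs (-19, 10, -27) ⇒ inequivalent

no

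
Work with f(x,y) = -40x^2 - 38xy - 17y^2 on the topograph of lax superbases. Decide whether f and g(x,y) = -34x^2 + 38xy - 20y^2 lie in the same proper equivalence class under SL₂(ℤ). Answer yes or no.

D₁ = -1276, D₂ = -1276
f is negative-definite; reduce −f:
−f: flip: (40,38,17)→(17,-38,40)
−f: translate: b→-4 (≡-38 mod 34), so (17,-38,40)→(17,-4,19)
−f: reduced (well bottom): (17,-4,19) with a≤c, −a<b≤a
flip sign back: reduced form of f is (-17,4,-19)
g is negative-definite; reduce −g:
−g: translate: b→30 (≡-38 mod 68), so (34,-38,20)→(34,30,16)
−g: flip: (34,30,16)→(16,-30,34)
−g: translate: b→2 (≡-30 mod 32), so (16,-30,34)→(16,2,20)
−g: reduced (well bottom): (16,2,20) with a≤c, −a<b≤a
flip sign back: reduced form of g is (-16,-2,-20)
reduced forms (-17, 4, -19) vs (-16, -2, -20) ⇒ inequivalent

no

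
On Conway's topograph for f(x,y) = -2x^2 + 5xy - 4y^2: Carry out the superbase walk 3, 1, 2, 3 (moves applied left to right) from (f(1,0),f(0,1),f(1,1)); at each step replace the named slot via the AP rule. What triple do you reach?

start (-2,-4,-1) = (f(1,0),f(0,1),f(1,1))
replace slot 3: 2·((-2)+(-4)) − (-1) = -11 → (-2,-4,-11)
replace slot 1: 2·((-4)+(-11)) − (-2) = -28 → (-28,-4,-11)
replace slot 2: 2·((-28)+(-11)) − (-4) = -74 → (-28,-74,-11)
replace slot 3: 2·((-28)+(-74)) − (-11) = -193 → (-28,-74,-193)

-28,-74,-193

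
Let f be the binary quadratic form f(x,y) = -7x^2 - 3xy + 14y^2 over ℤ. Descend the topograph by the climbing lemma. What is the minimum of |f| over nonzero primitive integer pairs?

descent: ρ → (14,3,-7)
descent: ρ → (-7,11,10)  [lands on river]
river: ρ → (10,9,-8)
river: ρ → (-8,7,11)
river: ρ → (11,15,-4)
river: ρ → (-4,17,7)
river: ρ → (7,11,-10)
river: ρ → (-10,9,8)
river: ρ → (8,7,-11)
river: ρ → (-11,15,4)
river: ρ → (4,17,-7)
closes: descent 2, river 10
min |a| on river = 4

4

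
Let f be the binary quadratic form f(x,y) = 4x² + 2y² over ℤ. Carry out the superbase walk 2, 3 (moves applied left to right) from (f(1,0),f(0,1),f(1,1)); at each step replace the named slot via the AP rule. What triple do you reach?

start (4,2,6) = (f(1,0),f(0,1),f(1,1))
replace slot 2: 2·(4+6) − 2 = 18 → (4,18,6)
replace slot 3: 2·(4+18) − 6 = 38 → (4,18,38)

4,18,38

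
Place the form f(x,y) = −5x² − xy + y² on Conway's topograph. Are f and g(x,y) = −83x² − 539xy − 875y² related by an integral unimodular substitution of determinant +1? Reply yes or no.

D₁ = 21, D₂ = 21
river cycle of f (length 2): (1, 3, -3), (-3, 3, 1)
river cycle of g (length 2): (1, 3, -3), (-3, 3, 1)
cycles coincide ⇒ equivalent

yes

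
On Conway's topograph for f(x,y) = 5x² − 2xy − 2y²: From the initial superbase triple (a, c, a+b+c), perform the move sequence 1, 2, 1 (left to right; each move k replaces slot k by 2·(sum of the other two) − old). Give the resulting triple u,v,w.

start (5,-2,1) = (f(1,0),f(0,1),f(1,1))
replace slot 1: 2·((-2)+1) − 5 = -7 → (-7,-2,1)
replace slot 2: 2·((-7)+1) − (-2) = -10 → (-7,-10,1)
replace slot 1: 2·((-10)+1) − (-7) = -11 → (-11,-10,1)

-11,-10,1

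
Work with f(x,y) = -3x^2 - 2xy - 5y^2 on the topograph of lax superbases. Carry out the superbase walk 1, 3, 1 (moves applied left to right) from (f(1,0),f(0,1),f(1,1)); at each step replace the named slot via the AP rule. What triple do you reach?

start (-3,-5,-10) = (f(1,0),f(0,1),f(1,1))
replace slot 1: 2·((-5)+(-10)) − (-3) = -27 → (-27,-5,-10)
replace slot 3: 2·((-27)+(-5)) − (-10) = -54 → (-27,-5,-54)
replace slot 1: 2·((-5)+(-54)) − (-27) = -91 → (-91,-5,-54)

-91,-5,-54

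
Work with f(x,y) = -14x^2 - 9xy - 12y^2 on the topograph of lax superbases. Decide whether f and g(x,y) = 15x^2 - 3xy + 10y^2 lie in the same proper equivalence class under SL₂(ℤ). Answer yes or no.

D₁ = -591, D₂ = -591
f is negative-definite; reduce −f:
−f: flip: (14,9,12)→(12,-9,14)
−f: reduced (well bottom): (12,-9,14) with a≤c, −a<b≤a
flip sign back: reduced form of f is (-12,9,-14)
g: flip: (15,-3,10)→(10,3,15)
g: reduced (well bottom): (10,3,15) with a≤c, −a<b≤a
reduced forms (-12, 9, -14) vs (10, 3, 15) ⇒ inequivalent

no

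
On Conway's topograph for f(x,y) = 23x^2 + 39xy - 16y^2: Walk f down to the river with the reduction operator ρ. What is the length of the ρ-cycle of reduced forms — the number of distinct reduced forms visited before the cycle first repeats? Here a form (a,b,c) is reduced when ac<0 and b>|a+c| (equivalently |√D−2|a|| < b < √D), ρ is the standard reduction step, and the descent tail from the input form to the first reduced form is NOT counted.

D = 2993, ⌊√D⌋ = 54
river: ρ → (-16,25,37)
river: ρ → (37,49,-4)
river: ρ → (-4,47,49)
river: ρ → (49,51,-2)
river: ρ → (-2,53,23)
river: ρ → (23,39,-16)
ρ-cycle length = 6 (tail of 0 descent steps not counted)

6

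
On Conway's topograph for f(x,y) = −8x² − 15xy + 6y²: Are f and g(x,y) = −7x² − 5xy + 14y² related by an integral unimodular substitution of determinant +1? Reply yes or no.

D₁ = 417, D₂ = 417
river cycle of f (length 18): (6, 15, -8), (-8, 17, 4), (4, 15, -12), (-12, 9, 7), (7, 19, -2), (-2, 17, 16), (16, 15, -3), (-3, 15, 16), (16, 17, -2), (-2, 19, 7), … (8 more)
river cycle of g (length 18): (-7, 9, 12), (12, 15, -4), (-4, 17, 8), (8, 15, -6), (-6, 9, 14), (14, 19, -1), (-1, 19, 14), (14, 9, -6), (-6, 15, 8), (8, 17, -4), … (8 more)
cycles differ ⇒ inequivalent

no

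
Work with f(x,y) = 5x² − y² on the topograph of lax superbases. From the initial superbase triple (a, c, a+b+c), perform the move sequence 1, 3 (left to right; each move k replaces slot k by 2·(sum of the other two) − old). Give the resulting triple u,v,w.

start (5,-1,4) = (f(1,0),f(0,1),f(1,1))
replace slot 1: 2·((-1)+4) − 5 = 1 → (1,-1,4)
replace slot 3: 2·(1+(-1)) − 4 = -4 → (1,-1,-4)

1,-1,-4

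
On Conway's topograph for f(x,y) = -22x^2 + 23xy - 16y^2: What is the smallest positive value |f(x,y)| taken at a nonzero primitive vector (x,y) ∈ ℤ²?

translate: b→21 (≡-23 mod 44), so (22,-23,16)→(22,21,15)
flip: (22,21,15)→(15,-21,22)
translate: b→9 (≡-21 mod 30), so (15,-21,22)→(15,9,16)
reduced (well bottom): (15,9,16) with a≤c, −a<b≤a
well minimum |f| = |-15| = 15 (negative-definite)

15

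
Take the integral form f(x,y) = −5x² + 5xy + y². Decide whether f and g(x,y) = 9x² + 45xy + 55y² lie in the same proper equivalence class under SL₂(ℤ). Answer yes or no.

D₁ = 45, D₂ = 45
river cycle of f (length 2): (1, 5, -5), (-5, 5, 1)
river cycle of g (length 2): (1, 5, -5), (-5, 5, 1)
cycles coincide ⇒ equivalent

yes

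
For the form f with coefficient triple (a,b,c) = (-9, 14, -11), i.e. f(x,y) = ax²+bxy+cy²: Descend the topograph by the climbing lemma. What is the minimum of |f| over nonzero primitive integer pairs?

translate: b→4 (≡-14 mod 18), so (9,-14,11)→(9,4,6)
flip: (9,4,6)→(6,-4,9)
reduced (well bottom): (6,-4,9) with a≤c, −a<b≤a
well minimum |f| = |-6| = 6 (negative-definite)

6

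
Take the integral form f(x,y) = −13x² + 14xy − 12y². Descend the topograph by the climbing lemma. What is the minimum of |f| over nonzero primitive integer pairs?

translate: b→12 (≡-14 mod 26), so (13,-14,12)→(13,12,11)
flip: (13,12,11)→(11,-12,13)
translate: b→10 (≡-12 mod 22), so (11,-12,13)→(11,10,12)
reduced (well bottom): (11,10,12) with a≤c, −a<b≤a
well minimum |f| = |-11| = 11 (negative-definite)

11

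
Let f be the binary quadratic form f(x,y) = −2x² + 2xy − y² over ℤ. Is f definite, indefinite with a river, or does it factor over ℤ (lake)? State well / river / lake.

D = b²−4ac = 2² − 4·(-2)·(-1) = -4
D < 0 ⇒ definite ⇒ every region one sign ⇒ single well

well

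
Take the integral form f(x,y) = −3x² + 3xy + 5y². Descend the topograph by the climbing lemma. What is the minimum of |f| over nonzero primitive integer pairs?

river: ρ → (5,7,-1)
river: ρ → (-1,7,5)
river: ρ → (5,3,-3)
river: ρ → (-3,3,5)
closes: descent 0, river 4
min |a| on river = 1

1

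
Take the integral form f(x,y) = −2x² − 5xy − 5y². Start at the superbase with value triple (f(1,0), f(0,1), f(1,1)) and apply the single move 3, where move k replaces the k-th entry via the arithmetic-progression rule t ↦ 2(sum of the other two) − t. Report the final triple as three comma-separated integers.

start (-2,-5,-12) = (f(1,0),f(0,1),f(1,1))
replace slot 3: 2·((-2)+(-5)) − (-12) = -2 → (-2,-5,-2)

-2,-5,-2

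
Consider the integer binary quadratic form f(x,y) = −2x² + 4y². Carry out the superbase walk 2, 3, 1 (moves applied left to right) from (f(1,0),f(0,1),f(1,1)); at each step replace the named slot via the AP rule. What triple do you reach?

start (-2,4,2) = (f(1,0),f(0,1),f(1,1))
replace slot 2: 2·((-2)+2) − 4 = -4 → (-2,-4,2)
replace slot 3: 2·((-2)+(-4)) − 2 = -14 → (-2,-4,-14)
replace slot 1: 2·((-4)+(-14)) − (-2) = -34 → (-34,-4,-14)

-34,-4,-14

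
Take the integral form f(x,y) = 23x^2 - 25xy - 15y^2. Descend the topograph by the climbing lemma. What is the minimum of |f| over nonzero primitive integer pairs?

descent: ρ → (-15,25,23)  [lands on river]
river: ρ → (23,21,-17)
river: ρ → (-17,13,27)
river: ρ → (27,41,-3)
river: ρ → (-3,43,13)
river: ρ → (13,35,-15)
closes: descent 1, river 6
min |a| on river = 3

3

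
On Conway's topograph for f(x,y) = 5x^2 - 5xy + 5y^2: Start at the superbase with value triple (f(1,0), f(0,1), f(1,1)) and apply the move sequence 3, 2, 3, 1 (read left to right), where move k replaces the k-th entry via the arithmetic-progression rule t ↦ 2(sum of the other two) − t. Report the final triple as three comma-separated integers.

start (5,5,5) = (f(1,0),f(0,1),f(1,1))
replace slot 3: 2·(5+5) − 5 = 15 → (5,5,15)
replace slot 2: 2·(5+15) − 5 = 35 → (5,35,15)
replace slot 3: 2·(5+35) − 15 = 65 → (5,35,65)
replace slot 1: 2·(35+65) − 5 = 195 → (195,35,65)

195,35,65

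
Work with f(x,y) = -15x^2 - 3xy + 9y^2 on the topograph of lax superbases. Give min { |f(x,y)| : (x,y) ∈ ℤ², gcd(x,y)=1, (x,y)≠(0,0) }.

descent: ρ → (9,21,-3)  [lands on river]
river: ρ → (-3,21,9)
river: ρ → (9,15,-9)
river: ρ → (-9,21,3)
river: ρ → (3,21,-9)
river: ρ → (-9,15,9)
closes: descent 1, river 6
min |a| on river = 3

3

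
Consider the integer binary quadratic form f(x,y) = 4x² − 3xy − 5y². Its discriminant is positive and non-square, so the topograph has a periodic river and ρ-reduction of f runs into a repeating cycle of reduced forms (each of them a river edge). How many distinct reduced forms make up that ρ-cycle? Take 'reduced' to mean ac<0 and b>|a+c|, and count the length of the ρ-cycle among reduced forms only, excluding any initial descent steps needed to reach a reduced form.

D = 89, ⌊√D⌋ = 9
descent: ρ → (-5,3,4)  [lands on river]
river: ρ → (4,5,-4)
river: ρ → (-4,3,5)
river: ρ → (5,7,-2)
river: ρ → (-2,9,1)
river: ρ → (1,9,-2)
river: ρ → (-2,7,5)
river: ρ → (5,3,-4)
river: ρ → (-4,5,4)
river: ρ → (4,3,-5)
river: ρ → (-5,7,2)
river: ρ → (2,9,-1)
river: ρ → (-1,9,2)
river: ρ → (2,7,-5)
ρ-cycle length = 14 (tail of 1 descent step not counted)

14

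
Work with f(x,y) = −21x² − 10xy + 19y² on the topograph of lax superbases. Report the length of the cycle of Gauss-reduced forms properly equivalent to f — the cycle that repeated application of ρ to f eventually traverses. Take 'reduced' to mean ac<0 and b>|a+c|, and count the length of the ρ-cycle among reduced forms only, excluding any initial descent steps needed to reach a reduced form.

D = 1696, ⌊√D⌋ = 41
descent: ρ → (19,10,-21)  [lands on river]
river: ρ → (-21,32,8)
river: ρ → (8,32,-21)
river: ρ → (-21,10,19)
river: ρ → (19,28,-12)
river: ρ → (-12,20,27)
river: ρ → (27,34,-5)
river: ρ → (-5,36,20)
river: ρ → (20,4,-21)
river: ρ → (-21,38,3)
river: ρ → (3,40,-8)
river: ρ → (-8,40,3)
river: ρ → (3,38,-21)
river: ρ → (-21,4,20)
river: ρ → (20,36,-5)
river: ρ → (-5,34,27)
river: ρ → (27,20,-12)
river: ρ → (-12,28,19)
ρ-cycle length = 18 (tail of 1 descent step not counted)

18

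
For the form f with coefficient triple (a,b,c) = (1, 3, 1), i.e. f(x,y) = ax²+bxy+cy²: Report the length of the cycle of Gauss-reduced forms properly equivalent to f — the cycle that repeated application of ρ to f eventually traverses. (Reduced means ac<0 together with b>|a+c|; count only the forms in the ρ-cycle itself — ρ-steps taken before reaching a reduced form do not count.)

D = 5, ⌊√D⌋ = 2
descent: ρ → (1,1,-1)  [lands on river]
river: ρ → (-1,1,1)
ρ-cycle length = 2 (tail of 1 descent step not counted)

2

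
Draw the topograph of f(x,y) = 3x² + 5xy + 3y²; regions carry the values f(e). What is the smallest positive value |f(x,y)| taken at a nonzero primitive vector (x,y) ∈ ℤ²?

translate: b→-1 (≡5 mod 6), so (3,5,3)→(3,-1,1)
flip: (3,-1,1)→(1,1,3)
reduced (well bottom): (1,1,3) with a≤c, −a<b≤a
well minimum = a = 1

1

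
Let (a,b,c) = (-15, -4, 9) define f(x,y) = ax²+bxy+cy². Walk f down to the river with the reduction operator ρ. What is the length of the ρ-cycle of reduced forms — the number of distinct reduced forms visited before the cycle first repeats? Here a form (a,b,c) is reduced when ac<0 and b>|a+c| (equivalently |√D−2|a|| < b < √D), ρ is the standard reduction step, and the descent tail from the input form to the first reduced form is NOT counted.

D = 556, ⌊√D⌋ = 23
descent: ρ → (9,22,-2)  [lands on river]
river: ρ → (-2,22,9)
river: ρ → (9,14,-10)
river: ρ → (-10,6,13)
river: ρ → (13,20,-3)
river: ρ → (-3,22,6)
river: ρ → (6,14,-15)
river: ρ → (-15,16,5)
river: ρ → (5,14,-18)
river: ρ → (-18,22,1)
river: ρ → (1,22,-18)
river: ρ → (-18,14,5)
river: ρ → (5,16,-15)
river: ρ → (-15,14,6)
river: ρ → (6,22,-3)
river: ρ → (-3,20,13)
river: ρ → (13,6,-10)
river: ρ → (-10,14,9)
ρ-cycle length = 18 (tail of 1 descent step not counted)

18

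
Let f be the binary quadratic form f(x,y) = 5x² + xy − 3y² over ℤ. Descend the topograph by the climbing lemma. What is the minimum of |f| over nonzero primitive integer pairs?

descent: ρ → (-3,5,3)  [lands on river]
river: ρ → (3,7,-1)
river: ρ → (-1,7,3)
river: ρ → (3,5,-3)
river: ρ → (-3,7,1)
river: ρ → (1,7,-3)
closes: descent 1, river 6
min |a| on river = 1

1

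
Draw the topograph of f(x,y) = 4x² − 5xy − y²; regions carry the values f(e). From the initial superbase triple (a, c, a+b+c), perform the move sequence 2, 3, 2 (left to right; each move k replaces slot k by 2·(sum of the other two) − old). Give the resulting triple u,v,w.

start (4,-1,-2) = (f(1,0),f(0,1),f(1,1))
replace slot 2: 2·(4+(-2)) − (-1) = 5 → (4,5,-2)
replace slot 3: 2·(4+5) − (-2) = 20 → (4,5,20)
replace slot 2: 2·(4+20) − 5 = 43 → (4,43,20)

4,43,20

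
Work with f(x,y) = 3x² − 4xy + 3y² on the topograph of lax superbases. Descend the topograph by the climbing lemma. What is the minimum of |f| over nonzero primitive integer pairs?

translate: b→2 (≡-4 mod 6), so (3,-4,3)→(3,2,2)
flip: (3,2,2)→(2,-2,3)
translate: b→2 (≡-2 mod 4), so (2,-2,3)→(2,2,3)
reduced (well bottom): (2,2,3) with a≤c, −a<b≤a
well minimum = a = 2

2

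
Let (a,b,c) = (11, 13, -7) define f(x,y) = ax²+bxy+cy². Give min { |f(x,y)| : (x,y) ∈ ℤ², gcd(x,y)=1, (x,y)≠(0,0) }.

river: ρ → (-7,15,9)
river: ρ → (9,21,-1)
river: ρ → (-1,21,9)
river: ρ → (9,15,-7)
river: ρ → (-7,13,11)
river: ρ → (11,9,-9)
river: ρ → (-9,9,11)
river: ρ → (11,13,-7)
closes: descent 0, river 8
min |a| on river = 1

1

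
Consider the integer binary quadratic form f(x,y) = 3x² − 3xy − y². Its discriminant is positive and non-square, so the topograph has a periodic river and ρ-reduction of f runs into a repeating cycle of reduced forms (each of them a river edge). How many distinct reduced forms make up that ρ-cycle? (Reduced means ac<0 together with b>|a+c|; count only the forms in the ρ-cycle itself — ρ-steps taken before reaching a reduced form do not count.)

D = 21, ⌊√D⌋ = 4
descent: ρ → (-1,3,3)  [lands on river]
river: ρ → (3,3,-1)
ρ-cycle length = 2 (tail of 1 descent step not counted)

2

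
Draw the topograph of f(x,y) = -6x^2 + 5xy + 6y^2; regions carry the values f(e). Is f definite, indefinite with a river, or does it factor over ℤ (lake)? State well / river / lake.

D = b²−4ac = 5² − 4·(-6)·6 = 169
D = 13² is a perfect square ⇒ form factors over ℤ ⇒ lakes

lake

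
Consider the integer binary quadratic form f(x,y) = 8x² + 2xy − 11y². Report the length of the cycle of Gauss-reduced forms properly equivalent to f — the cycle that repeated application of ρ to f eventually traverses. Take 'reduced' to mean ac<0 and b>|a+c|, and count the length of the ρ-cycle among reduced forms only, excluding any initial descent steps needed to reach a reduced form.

D = 356, ⌊√D⌋ = 18
descent: ρ → (-11,-2,8)
descent: ρ → (8,18,-1)  [lands on river]
river: ρ → (-1,18,8)
river: ρ → (8,14,-5)
river: ρ → (-5,16,5)
river: ρ → (5,14,-8)
river: ρ → (-8,18,1)
river: ρ → (1,18,-8)
river: ρ → (-8,14,5)
river: ρ → (5,16,-5)
river: ρ → (-5,14,8)
ρ-cycle length = 10 (tail of 2 descent steps not counted)

10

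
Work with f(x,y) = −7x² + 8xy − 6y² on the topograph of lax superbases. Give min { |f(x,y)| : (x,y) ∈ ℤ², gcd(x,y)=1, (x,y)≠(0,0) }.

translate: b→6 (≡-8 mod 14), so (7,-8,6)→(7,6,5)
flip: (7,6,5)→(5,-6,7)
translate: b→4 (≡-6 mod 10), so (5,-6,7)→(5,4,6)
reduced (well bottom): (5,4,6) with a≤c, −a<b≤a
well minimum |f| = |-5| = 5 (negative-definite)

5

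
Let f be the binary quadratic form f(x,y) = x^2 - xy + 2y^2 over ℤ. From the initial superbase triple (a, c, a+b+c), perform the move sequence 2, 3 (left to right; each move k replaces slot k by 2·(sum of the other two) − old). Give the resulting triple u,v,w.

start (1,2,2) = (f(1,0),f(0,1),f(1,1))
replace slot 2: 2·(1+2) − 2 = 4 → (1,4,2)
replace slot 3: 2·(1+4) − 2 = 8 → (1,4,8)

1,4,8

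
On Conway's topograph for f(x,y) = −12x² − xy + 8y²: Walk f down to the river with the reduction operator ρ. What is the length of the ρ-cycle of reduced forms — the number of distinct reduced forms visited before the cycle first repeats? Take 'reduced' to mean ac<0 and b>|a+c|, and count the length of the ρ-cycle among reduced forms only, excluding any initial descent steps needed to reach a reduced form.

D = 385, ⌊√D⌋ = 19
descent: ρ → (8,17,-3)  [lands on river]
river: ρ → (-3,19,2)
river: ρ → (2,17,-12)
river: ρ → (-12,7,7)
river: ρ → (7,7,-12)
river: ρ → (-12,17,2)
river: ρ → (2,19,-3)
river: ρ → (-3,17,8)
river: ρ → (8,15,-5)
river: ρ → (-5,15,8)
ρ-cycle length = 10 (tail of 1 descent step not counted)

10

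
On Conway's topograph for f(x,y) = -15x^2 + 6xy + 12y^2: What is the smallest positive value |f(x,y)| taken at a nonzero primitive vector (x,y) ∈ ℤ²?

river: ρ → (12,18,-9)
river: ρ → (-9,18,12)
river: ρ → (12,6,-15)
river: ρ → (-15,24,3)
river: ρ → (3,24,-15)
river: ρ → (-15,6,12)
closes: descent 0, river 6
min |a| on river = 3

3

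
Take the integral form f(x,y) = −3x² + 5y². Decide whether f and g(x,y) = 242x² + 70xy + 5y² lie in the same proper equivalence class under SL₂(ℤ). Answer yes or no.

D₁ = 60, D₂ = 60
river cycle of f (length 2): (-3, 6, 2), (2, 6, -3)
river cycle of g (length 2): (-3, 6, 2), (2, 6, -3)
cycles coincide ⇒ equivalent

yes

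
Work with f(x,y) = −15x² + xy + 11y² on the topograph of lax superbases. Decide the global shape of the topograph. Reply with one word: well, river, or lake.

D = b²−4ac = 1² − 4·(-15)·11 = 661
D > 0 non-square ⇒ indefinite ⇒ periodic river

river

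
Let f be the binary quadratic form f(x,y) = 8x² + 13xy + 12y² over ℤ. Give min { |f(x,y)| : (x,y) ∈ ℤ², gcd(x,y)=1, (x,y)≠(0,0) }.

translate: b→-3 (≡13 mod 16), so (8,13,12)→(8,-3,7)
flip: (8,-3,7)→(7,3,8)
reduced (well bottom): (7,3,8) with a≤c, −a<b≤a
well minimum = a = 7

7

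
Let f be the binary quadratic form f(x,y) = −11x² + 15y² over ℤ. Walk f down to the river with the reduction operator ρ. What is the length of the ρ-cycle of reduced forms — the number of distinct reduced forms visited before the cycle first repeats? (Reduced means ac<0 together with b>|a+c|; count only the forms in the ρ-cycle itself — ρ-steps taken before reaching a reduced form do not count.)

D = 660, ⌊√D⌋ = 25
descent: ρ → (15,0,-11)
descent: ρ → (-11,22,4)  [lands on river]
river: ρ → (4,18,-21)
river: ρ → (-21,24,1)
river: ρ → (1,24,-21)
river: ρ → (-21,18,4)
river: ρ → (4,22,-11)
ρ-cycle length = 6 (tail of 2 descent steps not counted)

6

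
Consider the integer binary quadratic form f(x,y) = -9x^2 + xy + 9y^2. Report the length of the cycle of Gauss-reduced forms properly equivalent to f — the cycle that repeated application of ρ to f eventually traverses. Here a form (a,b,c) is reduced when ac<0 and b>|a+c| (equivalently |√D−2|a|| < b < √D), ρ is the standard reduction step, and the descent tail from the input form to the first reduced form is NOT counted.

D = 325, ⌊√D⌋ = 18
river: ρ → (9,17,-1)
river: ρ → (-1,17,9)
river: ρ → (9,1,-9)
river: ρ → (-9,17,1)
river: ρ → (1,17,-9)
river: ρ → (-9,1,9)
ρ-cycle length = 6 (tail of 0 descent steps not counted)

6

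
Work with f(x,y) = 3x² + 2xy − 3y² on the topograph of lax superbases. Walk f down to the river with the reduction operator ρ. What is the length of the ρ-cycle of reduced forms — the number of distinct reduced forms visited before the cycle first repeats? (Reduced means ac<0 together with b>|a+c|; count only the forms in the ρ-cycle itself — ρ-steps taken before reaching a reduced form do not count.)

D = 40, ⌊√D⌋ = 6
river: ρ → (-3,4,2)
river: ρ → (2,4,-3)
river: ρ → (-3,2,3)
river: ρ → (3,4,-2)
river: ρ → (-2,4,3)
river: ρ → (3,2,-3)
ρ-cycle length = 6 (tail of 0 descent steps not counted)

6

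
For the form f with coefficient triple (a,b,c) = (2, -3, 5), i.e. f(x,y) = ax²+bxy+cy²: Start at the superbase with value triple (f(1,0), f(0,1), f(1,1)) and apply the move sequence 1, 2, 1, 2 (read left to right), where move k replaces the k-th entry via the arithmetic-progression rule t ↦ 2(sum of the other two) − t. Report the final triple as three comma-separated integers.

start (2,5,4) = (f(1,0),f(0,1),f(1,1))
replace slot 1: 2·(5+4) − 2 = 16 → (16,5,4)
replace slot 2: 2·(16+4) − 5 = 35 → (16,35,4)
replace slot 1: 2·(35+4) − 16 = 62 → (62,35,4)
replace slot 2: 2·(62+4) − 35 = 97 → (62,97,4)

62,97,4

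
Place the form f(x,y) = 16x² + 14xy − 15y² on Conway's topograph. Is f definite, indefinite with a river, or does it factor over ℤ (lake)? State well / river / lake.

D = b²−4ac = 14² − 4·16·(-15) = 1156
D = 34² is a perfect square ⇒ form factors over ℤ ⇒ lakes

lake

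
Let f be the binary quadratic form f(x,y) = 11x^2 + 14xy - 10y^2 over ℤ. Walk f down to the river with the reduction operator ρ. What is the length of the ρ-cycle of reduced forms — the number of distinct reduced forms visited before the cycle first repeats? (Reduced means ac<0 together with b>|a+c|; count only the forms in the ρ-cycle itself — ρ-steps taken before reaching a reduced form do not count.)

D = 636, ⌊√D⌋ = 25
river: ρ → (-10,6,15)
river: ρ → (15,24,-1)
river: ρ → (-1,24,15)
river: ρ → (15,6,-10)
river: ρ → (-10,14,11)
river: ρ → (11,8,-13)
river: ρ → (-13,18,6)
river: ρ → (6,18,-13)
river: ρ → (-13,8,11)
river: ρ → (11,14,-10)
ρ-cycle length = 10 (tail of 0 descent steps not counted)

10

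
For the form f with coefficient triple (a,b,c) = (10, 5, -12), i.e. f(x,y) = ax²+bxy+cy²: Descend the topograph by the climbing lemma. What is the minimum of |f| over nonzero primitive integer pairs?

river: ρ → (-12,19,3)
river: ρ → (3,17,-18)
river: ρ → (-18,19,2)
river: ρ → (2,21,-8)
river: ρ → (-8,11,12)
river: ρ → (12,13,-7)
river: ρ → (-7,15,10)
river: ρ → (10,5,-12)
closes: descent 0, river 8
min |a| on river = 2

2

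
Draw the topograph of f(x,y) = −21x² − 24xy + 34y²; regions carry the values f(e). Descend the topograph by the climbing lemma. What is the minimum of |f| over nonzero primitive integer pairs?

descent: ρ → (34,24,-21)  [lands on river]
river: ρ → (-21,18,37)
river: ρ → (37,56,-2)
river: ρ → (-2,56,37)
river: ρ → (37,18,-21)
river: ρ → (-21,24,34)
river: ρ → (34,44,-11)
river: ρ → (-11,44,34)
closes: descent 1, river 8
min |a| on river = 2

2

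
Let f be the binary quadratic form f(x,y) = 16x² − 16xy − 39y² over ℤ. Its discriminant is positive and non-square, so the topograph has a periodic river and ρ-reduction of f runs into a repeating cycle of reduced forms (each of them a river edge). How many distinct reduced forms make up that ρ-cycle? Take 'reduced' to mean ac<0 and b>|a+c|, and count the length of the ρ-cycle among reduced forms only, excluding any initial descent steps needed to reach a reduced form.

D = 2752, ⌊√D⌋ = 52
descent: ρ → (-39,16,16)
descent: ρ → (16,48,-7)  [lands on river]
river: ρ → (-7,50,9)
river: ρ → (9,40,-32)
river: ρ → (-32,24,17)
river: ρ → (17,44,-12)
river: ρ → (-12,52,1)
river: ρ → (1,52,-12)
river: ρ → (-12,44,17)
river: ρ → (17,24,-32)
river: ρ → (-32,40,9)
river: ρ → (9,50,-7)
river: ρ → (-7,48,16)
ρ-cycle length = 12 (tail of 2 descent steps not counted)

12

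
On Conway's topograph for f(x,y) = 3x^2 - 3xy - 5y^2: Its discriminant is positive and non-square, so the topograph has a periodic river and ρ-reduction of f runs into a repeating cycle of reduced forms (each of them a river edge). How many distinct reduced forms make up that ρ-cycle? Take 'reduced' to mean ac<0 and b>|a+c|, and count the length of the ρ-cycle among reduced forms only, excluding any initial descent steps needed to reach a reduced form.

D = 69, ⌊√D⌋ = 8
descent: ρ → (-5,3,3)  [lands on river]
river: ρ → (3,3,-5)
river: ρ → (-5,7,1)
river: ρ → (1,7,-5)
ρ-cycle length = 4 (tail of 1 descent step not counted)

4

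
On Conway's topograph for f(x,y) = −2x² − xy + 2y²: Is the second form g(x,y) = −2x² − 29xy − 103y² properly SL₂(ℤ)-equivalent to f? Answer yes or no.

D₁ = 17, D₂ = 17
river cycle of f (length 6): (2, 1, -2), (-2, 3, 1), (1, 3, -2), (-2, 1, 2), (2, 3, -1), (-1, 3, 2)
river cycle of g (length 6): (-2, 3, 1), (1, 3, -2), (-2, 1, 2), (2, 3, -1), (-1, 3, 2), (2, 1, -2)
cycles coincide ⇒ equivalent

yes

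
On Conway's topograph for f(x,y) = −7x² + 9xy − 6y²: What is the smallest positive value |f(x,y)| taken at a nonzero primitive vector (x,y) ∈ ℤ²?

translate: b→5 (≡-9 mod 14), so (7,-9,6)→(7,5,4)
flip: (7,5,4)→(4,-5,7)
translate: b→3 (≡-5 mod 8), so (4,-5,7)→(4,3,6)
reduced (well bottom): (4,3,6) with a≤c, −a<b≤a
well minimum |f| = |-4| = 4 (negative-definite)

4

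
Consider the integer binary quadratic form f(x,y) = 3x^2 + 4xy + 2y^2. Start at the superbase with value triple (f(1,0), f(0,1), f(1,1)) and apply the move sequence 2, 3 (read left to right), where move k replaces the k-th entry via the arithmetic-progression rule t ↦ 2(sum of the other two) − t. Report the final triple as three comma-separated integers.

start (3,2,9) = (f(1,0),f(0,1),f(1,1))
replace slot 2: 2·(3+9) − 2 = 22 → (3,22,9)
replace slot 3: 2·(3+22) − 9 = 41 → (3,22,41)

3,22,41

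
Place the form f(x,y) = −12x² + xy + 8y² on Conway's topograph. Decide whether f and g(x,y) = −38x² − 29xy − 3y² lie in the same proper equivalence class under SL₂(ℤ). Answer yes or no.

D₁ = 385, D₂ = 385
river cycle of f (length 10): (8, 15, -5), (-5, 15, 8), (8, 17, -3), (-3, 19, 2), (2, 17, -12), (-12, 7, 7), (7, 7, -12), (-12, 17, 2), (2, 19, -3), (-3, 17, 8)
river cycle of g (length 10): (-3, 17, 8), (8, 15, -5), (-5, 15, 8), (8, 17, -3), (-3, 19, 2), (2, 17, -12), (-12, 7, 7), (7, 7, -12), (-12, 17, 2), (2, 19, -3)
cycles coincide ⇒ equivalent

yes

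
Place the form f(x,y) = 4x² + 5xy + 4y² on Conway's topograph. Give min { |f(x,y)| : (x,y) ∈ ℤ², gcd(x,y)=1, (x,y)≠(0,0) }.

translate: b→-3 (≡5 mod 8), so (4,5,4)→(4,-3,3)
flip: (4,-3,3)→(3,3,4)
reduced (well bottom): (3,3,4) with a≤c, −a<b≤a
well minimum = a = 3

3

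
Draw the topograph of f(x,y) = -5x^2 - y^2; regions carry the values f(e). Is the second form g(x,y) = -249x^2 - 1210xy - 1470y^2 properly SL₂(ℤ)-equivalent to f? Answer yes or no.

D₁ = -20, D₂ = -20
f is negative-definite; reduce −f:
−f: flip: (5,0,1)→(1,0,5)
−f: reduced (well bottom): (1,0,5) with a≤c, −a<b≤a
flip sign back: reduced form of f is (-1,0,-5)
g is negative-definite; reduce −g:
−g: translate: b→214 (≡1210 mod 498), so (249,1210,1470)→(249,214,46)
−g: flip: (249,214,46)→(46,-214,249)
−g: translate: b→-30 (≡-214 mod 92), so (46,-214,249)→(46,-30,5)
−g: flip: (46,-30,5)→(5,30,46)
−g: translate: b→0 (≡30 mod 10), so (5,30,46)→(5,0,1)
−g: flip: (5,0,1)→(1,0,5)
−g: reduced (well bottom): (1,0,5) with a≤c, −a<b≤a
flip sign back: reduced form of g is (-1,0,-5)
reduced forms (-1, 0, -5) vs (-1, 0, -5) ⇒ equivalent

yes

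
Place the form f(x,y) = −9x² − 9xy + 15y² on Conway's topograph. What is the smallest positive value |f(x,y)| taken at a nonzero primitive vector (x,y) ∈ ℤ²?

descent: ρ → (15,9,-9)  [lands on river]
river: ρ → (-9,9,15)
river: ρ → (15,21,-3)
river: ρ → (-3,21,15)
closes: descent 1, river 4
min |a| on river = 3

3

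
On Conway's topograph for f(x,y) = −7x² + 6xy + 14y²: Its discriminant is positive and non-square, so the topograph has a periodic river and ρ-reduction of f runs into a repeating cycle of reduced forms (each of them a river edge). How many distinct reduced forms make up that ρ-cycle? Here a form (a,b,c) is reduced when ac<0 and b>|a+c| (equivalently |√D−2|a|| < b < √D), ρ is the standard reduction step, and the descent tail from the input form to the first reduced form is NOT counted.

D = 428, ⌊√D⌋ = 20
descent: ρ → (14,-6,-7)
descent: ρ → (-7,20,1)  [lands on river]
river: ρ → (1,20,-7)
river: ρ → (-7,8,13)
river: ρ → (13,18,-2)
river: ρ → (-2,18,13)
river: ρ → (13,8,-7)
ρ-cycle length = 6 (tail of 2 descent steps not counted)

6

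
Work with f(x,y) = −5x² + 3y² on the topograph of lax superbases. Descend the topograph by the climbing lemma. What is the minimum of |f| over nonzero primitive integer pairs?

descent: ρ → (3,6,-2)  [lands on river]
river: ρ → (-2,6,3)
closes: descent 1, river 2
min |a| on river = 2

2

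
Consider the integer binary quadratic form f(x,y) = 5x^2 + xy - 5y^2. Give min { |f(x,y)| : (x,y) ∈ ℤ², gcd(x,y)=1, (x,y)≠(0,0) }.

river: ρ → (-5,9,1)
river: ρ → (1,9,-5)
river: ρ → (-5,1,5)
river: ρ → (5,9,-1)
river: ρ → (-1,9,5)
river: ρ → (5,1,-5)
closes: descent 0, river 6
min |a| on river = 1

1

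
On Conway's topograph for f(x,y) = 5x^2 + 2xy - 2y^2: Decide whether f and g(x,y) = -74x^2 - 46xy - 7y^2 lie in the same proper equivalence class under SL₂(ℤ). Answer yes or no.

D₁ = 44, D₂ = 44
river cycle of f (length 2): (-2, 6, 1), (1, 6, -2)
river cycle of g (length 2): (1, 6, -2), (-2, 6, 1)
cycles coincide ⇒ equivalent

yes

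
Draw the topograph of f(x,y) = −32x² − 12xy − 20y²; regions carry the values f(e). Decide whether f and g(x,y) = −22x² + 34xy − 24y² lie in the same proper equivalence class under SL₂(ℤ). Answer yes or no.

D₁ = -2416, D₂ = -956
discriminants differ ⇒ not SL₂(ℤ)-equivalent

no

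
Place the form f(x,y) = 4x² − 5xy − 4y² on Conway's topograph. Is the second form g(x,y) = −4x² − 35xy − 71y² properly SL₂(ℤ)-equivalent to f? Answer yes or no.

D₁ = 89, D₂ = 89
river cycle of f (length 14): (-4, 5, 4), (4, 3, -5), (-5, 7, 2), (2, 9, -1), (-1, 9, 2), (2, 7, -5), (-5, 3, 4), (4, 5, -4), (-4, 3, 5), (5, 7, -2), … (4 more)
river cycle of g (length 14): (-4, 5, 4), (4, 3, -5), (-5, 7, 2), (2, 9, -1), (-1, 9, 2), (2, 7, -5), (-5, 3, 4), (4, 5, -4), (-4, 3, 5), (5, 7, -2), … (4 more)
cycles coincide ⇒ equivalent

yes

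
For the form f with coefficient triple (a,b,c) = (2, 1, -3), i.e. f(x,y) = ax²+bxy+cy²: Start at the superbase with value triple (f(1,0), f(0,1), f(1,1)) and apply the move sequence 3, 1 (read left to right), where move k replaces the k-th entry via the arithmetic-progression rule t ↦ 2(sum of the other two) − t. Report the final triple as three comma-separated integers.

start (2,-3,0) = (f(1,0),f(0,1),f(1,1))
replace slot 3: 2·(2+(-3)) − 0 = -2 → (2,-3,-2)
replace slot 1: 2·((-3)+(-2)) − 2 = -12 → (-12,-3,-2)

-12,-3,-2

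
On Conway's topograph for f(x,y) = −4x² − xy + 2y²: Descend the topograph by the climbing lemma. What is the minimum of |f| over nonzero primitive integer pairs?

descent: ρ → (2,5,-1)  [lands on river]
river: ρ → (-1,5,2)
river: ρ → (2,3,-3)
river: ρ → (-3,3,2)
closes: descent 1, river 4
min |a| on river = 1

1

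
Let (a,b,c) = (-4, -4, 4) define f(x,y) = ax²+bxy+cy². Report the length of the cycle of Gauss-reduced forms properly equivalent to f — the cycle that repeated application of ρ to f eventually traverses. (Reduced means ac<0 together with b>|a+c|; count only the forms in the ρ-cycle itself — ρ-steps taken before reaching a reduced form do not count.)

D = 80, ⌊√D⌋ = 8
descent: ρ → (4,4,-4)  [lands on river]
river: ρ → (-4,4,4)
ρ-cycle length = 2 (tail of 1 descent step not counted)

2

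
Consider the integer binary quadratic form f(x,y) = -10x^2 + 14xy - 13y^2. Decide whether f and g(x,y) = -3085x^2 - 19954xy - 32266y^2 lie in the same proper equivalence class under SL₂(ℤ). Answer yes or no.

D₁ = -324, D₂ = -324
f is negative-definite; reduce −f:
−f: translate: b→6 (≡-14 mod 20), so (10,-14,13)→(10,6,9)
−f: flip: (10,6,9)→(9,-6,10)
−f: reduced (well bottom): (9,-6,10) with a≤c, −a<b≤a
flip sign back: reduced form of f is (-9,6,-10)
g is negative-definite; reduce −g:
−g: translate: b→1444 (≡19954 mod 6170), so (3085,19954,32266)→(3085,1444,169)
−g: flip: (3085,1444,169)→(169,-1444,3085)
−g: translate: b→-92 (≡-1444 mod 338), so (169,-1444,3085)→(169,-92,13)
−g: flip: (169,-92,13)→(13,92,169)
−g: translate: b→-12 (≡92 mod 26), so (13,92,169)→(13,-12,9)
−g: flip: (13,-12,9)→(9,12,13)
−g: translate: b→-6 (≡12 mod 18), so (9,12,13)→(9,-6,10)
−g: reduced (well bottom): (9,-6,10) with a≤c, −a<b≤a
flip sign back: reduced form of g is (-9,6,-10)
reduced forms (-9, 6, -10) vs (-9, 6, -10) ⇒ equivalent

yes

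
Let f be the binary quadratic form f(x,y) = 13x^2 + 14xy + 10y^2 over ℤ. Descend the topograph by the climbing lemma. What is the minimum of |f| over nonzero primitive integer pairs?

translate: b→-12 (≡14 mod 26), so (13,14,10)→(13,-12,9)
flip: (13,-12,9)→(9,12,13)
translate: b→-6 (≡12 mod 18), so (9,12,13)→(9,-6,10)
reduced (well bottom): (9,-6,10) with a≤c, −a<b≤a
well minimum = a = 9

9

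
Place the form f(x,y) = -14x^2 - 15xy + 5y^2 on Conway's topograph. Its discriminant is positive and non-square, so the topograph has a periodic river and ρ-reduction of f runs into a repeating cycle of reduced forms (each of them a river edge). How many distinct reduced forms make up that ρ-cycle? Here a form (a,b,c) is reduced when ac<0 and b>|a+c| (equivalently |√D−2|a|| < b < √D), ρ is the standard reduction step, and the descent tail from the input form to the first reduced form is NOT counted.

D = 505, ⌊√D⌋ = 22
descent: ρ → (5,15,-14)  [lands on river]
river: ρ → (-14,13,6)
river: ρ → (6,11,-16)
river: ρ → (-16,21,1)
river: ρ → (1,21,-16)
river: ρ → (-16,11,6)
river: ρ → (6,13,-14)
river: ρ → (-14,15,5)
ρ-cycle length = 8 (tail of 1 descent step not counted)

8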